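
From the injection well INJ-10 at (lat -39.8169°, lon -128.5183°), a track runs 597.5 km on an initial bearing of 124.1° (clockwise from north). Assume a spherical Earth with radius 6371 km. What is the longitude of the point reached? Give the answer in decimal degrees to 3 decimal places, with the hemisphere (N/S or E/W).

δ = d/R = 597.5/6371 = 0.093784 rad
φ₂ = arcsin(sin φ₁ cos δ + cos φ₁ sin δ cos θ)
   = arcsin(-0.64034·0.99561 + 0.76809·0.09365·-0.56064) = -42.67578°
λ₂ = λ₁ + atan2(sin θ sin δ cos φ₁, cos δ − sin φ₁ sin φ₂) = -122.46377°

122.464°W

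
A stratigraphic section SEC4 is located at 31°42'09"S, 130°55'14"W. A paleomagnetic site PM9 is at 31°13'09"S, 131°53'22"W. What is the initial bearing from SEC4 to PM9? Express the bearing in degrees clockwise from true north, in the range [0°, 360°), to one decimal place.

300.1°

SEC4: φ = -31.70250°, λ = -130.92056°
PM9: φ = -31.21917°, λ = -131.88944°
Δλ = -0.9689°
y = sin Δλ · cos φ₂ = -0.014461
x = cos φ₁ sin φ₂ − sin φ₁ cos φ₂ cos Δλ = 0.008371
θ = atan2(y, x) = -59.9334° → 300.0666° (mod 360°)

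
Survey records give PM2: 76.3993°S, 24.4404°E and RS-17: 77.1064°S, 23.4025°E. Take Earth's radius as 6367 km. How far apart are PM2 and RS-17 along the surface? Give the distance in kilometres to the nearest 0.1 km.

82.9 km

Δφ = -0.7071°,  Δλ = -1.0379°
a = sin²(Δφ/2) + cos φ₁ cos φ₂ sin²(Δλ/2) = 0.000042
c = 2·arcsin(√a) = 0.013020 rad = 0.7460°
d = R·c = 6367 × 0.013020 = 82.9 km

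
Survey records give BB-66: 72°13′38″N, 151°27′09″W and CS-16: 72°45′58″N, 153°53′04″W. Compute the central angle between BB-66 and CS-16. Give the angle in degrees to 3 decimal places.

BB-66: φ = +72.22722°, λ = -151.45250°
CS-16: φ = +72.76611°, λ = -153.88444°
Δφ = 0.5389°,  Δλ = -2.4319°
a = sin²(Δφ/2) + cos φ₁ cos φ₂ sin²(Δλ/2) = 0.000063
c = 2·arcsin(√a) = 0.015855 rad = 0.9084°

0.908°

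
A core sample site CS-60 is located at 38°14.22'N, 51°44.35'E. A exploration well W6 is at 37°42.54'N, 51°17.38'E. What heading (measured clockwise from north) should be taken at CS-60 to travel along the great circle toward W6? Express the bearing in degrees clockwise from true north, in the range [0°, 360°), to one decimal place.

214.0°

CS-60: φ = +38.23700°, λ = +51.73917°
W6: φ = +37.70900°, λ = +51.28967°
Δλ = -0.4495°
y = sin Δλ · cos φ₂ = -0.006207
x = cos φ₁ sin φ₂ − sin φ₁ cos φ₂ cos Δλ = -0.009200
θ = atan2(y, x) = -145.9959° → 214.0041° (mod 360°)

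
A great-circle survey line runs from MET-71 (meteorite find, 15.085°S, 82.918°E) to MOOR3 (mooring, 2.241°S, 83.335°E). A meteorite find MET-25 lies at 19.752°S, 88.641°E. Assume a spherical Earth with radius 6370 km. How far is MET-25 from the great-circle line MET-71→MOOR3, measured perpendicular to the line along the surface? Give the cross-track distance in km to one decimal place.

615.7 km

δ₁₃ = central angle MET-71→MET-25 = 0.125342 rad  (haversine)
θ₁₃ = bearing MET-71→MET-25 = 131.346°,  θ₁₂ = bearing MET-71→MOOR3 = 1.874°
dₓₜ = R·arcsin(sin δ₁₃ · sin(θ₁₃ − θ₁₂)) = 6370·arcsin(0.12501·sin(129.472°)) = 615.678 km
|dₓₜ| = 615.678 km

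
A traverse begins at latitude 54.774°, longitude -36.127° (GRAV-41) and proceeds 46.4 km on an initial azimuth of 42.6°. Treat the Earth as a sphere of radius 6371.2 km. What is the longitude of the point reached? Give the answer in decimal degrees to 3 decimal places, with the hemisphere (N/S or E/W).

δ = d/R = 46.4/6371.2 = 0.007283 rad
φ₂ = arcsin(sin φ₁ cos δ + cos φ₁ sin δ cos θ)
   = arcsin(0.81688·0.99997 + 0.57680·0.00728·0.73610) = 55.08016°
λ₂ = λ₁ + atan2(sin θ sin δ cos φ₁, cos δ − sin φ₁ sin φ₂) = -35.63359°

35.634°W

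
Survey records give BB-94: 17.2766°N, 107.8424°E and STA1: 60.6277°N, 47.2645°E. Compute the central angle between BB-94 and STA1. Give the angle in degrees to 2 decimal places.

60.73°

Δφ = 43.3511°,  Δλ = -60.5779°
a = sin²(Δφ/2) + cos φ₁ cos φ₂ sin²(Δλ/2) = 0.255559
c = 2·arcsin(√a) = 1.059989 rad = 60.7329°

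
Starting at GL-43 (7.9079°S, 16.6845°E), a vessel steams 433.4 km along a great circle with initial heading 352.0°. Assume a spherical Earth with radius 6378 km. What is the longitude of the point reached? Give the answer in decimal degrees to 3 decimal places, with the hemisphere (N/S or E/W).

δ = d/R = 433.4/6378 = 0.067952 rad
φ₂ = arcsin(sin φ₁ cos δ + cos φ₁ sin δ cos θ)
   = arcsin(-0.13758·0.99769 + 0.99049·0.06790·0.99027) = -4.05211°
λ₂ = λ₁ + atan2(sin θ sin δ cos φ₁, cos δ − sin φ₁ sin φ₂) = 16.14170°

16.142°E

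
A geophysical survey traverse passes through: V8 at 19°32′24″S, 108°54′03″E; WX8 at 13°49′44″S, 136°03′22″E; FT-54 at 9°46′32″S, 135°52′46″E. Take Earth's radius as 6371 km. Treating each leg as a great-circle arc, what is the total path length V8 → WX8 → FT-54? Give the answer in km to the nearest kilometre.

V8: φ = -19.54000°, λ = +108.90083°
WX8: φ = -13.82889°, λ = +136.05611°
FT-54: φ = -9.77556°, λ = +135.87944°
V8→WX8: c = 0.464226 rad, d = 2957.58 km
WX8→FT-54: c = 0.070808 rad, d = 451.12 km
Total = 2957.58 + 451.12 = 3408.70 km

3409 km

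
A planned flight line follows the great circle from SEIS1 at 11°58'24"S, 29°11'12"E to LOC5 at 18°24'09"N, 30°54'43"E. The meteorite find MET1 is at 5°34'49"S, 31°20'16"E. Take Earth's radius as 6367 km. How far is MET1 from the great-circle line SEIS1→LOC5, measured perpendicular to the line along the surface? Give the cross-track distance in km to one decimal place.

197.6 km

SEIS1: φ = -11.97333°, λ = +29.18667°
LOC5: φ = +18.40250°, λ = +30.91194°
MET1: φ = -5.58028°, λ = +31.33778°
δ₁₃ = central angle SEIS1→MET1 = 0.117581 rad  (haversine)
θ₁₃ = bearing SEIS1→MET1 = 18.569°,  θ₁₂ = bearing SEIS1→LOC5 = 3.234°
dₓₜ = R·arcsin(sin δ₁₃ · sin(θ₁₃ − θ₁₂)) = 6367·arcsin(0.11731·sin(15.335°)) = 197.563 km
|dₓₜ| = 197.563 km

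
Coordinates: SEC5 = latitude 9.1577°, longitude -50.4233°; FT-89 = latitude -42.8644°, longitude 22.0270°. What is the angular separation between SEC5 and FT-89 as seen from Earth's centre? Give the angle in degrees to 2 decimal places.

83.69°

Δφ = -52.0221°,  Δλ = 72.4503°
a = sin²(Δφ/2) + cos φ₁ cos φ₂ sin²(Δλ/2) = 0.445035
c = 2·arcsin(√a) = 1.460643 rad = 83.6887°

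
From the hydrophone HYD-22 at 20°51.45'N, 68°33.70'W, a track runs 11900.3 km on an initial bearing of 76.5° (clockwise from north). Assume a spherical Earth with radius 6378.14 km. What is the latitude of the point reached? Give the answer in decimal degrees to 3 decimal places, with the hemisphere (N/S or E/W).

6.039°N

HYD-22: φ = +20.85750°, λ = -68.56167°
δ = d/R = 11900.3/6378.14 = 1.865795 rad
φ₂ = arcsin(sin φ₁ cos δ + cos φ₁ sin δ cos θ)
   = arcsin(0.35604·-0.29074 + 0.93447·0.95680·0.23345) = 6.03916°
λ₂ = λ₁ + atan2(sin θ sin δ cos φ₁, cos δ − sin φ₁ sin φ₂) = 42.11982°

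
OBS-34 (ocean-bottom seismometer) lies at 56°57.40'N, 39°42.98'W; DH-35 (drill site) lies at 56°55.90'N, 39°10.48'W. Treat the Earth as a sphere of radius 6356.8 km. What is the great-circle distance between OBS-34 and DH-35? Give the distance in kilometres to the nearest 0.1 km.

32.9 km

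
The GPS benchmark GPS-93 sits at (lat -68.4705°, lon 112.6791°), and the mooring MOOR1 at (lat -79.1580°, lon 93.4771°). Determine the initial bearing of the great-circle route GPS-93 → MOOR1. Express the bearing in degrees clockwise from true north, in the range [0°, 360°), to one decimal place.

Δλ = -19.2020°
y = sin Δλ · cos φ₂ = -0.061866
x = cos φ₁ sin φ₂ − sin φ₁ cos φ₂ cos Δλ = -0.195187
θ = atan2(y, x) = -162.4135° → 197.5865° (mod 360°)

197.6°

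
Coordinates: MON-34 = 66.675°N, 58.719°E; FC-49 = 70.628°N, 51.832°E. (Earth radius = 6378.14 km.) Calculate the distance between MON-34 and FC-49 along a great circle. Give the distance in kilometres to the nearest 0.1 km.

520.4 km

Δφ = 3.9530°,  Δλ = -6.8870°
a = sin²(Δφ/2) + cos φ₁ cos φ₂ sin²(Δλ/2) = 0.001663
c = 2·arcsin(√a) = 0.081591 rad = 4.6748°
d = R·c = 6378.14 × 0.081591 = 520.4 km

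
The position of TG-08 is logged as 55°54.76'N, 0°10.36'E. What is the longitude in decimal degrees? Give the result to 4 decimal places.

0.1727°E

0° + 10.36′/60 = 0 + 0.17267 = 0.1727°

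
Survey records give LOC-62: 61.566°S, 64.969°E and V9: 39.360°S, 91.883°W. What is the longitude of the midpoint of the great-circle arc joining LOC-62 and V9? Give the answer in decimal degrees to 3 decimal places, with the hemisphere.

62.716°W

Bx = cos φ₂ cos Δλ = -0.710930,  By = cos φ₂ sin Δλ = -0.303942
φₘ = atan2(sin φ₁ + sin φ₂, √((cos φ₁ + Bx)² + By²)) = -75.76181°
λₘ = λ₁ + atan2(By, cos φ₁ + Bx) = -62.71579°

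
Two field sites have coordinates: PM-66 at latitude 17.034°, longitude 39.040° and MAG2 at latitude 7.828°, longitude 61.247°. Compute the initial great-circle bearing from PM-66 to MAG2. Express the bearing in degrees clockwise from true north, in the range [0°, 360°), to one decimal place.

110.3°

Δλ = 22.2070°
y = sin Δλ · cos φ₂ = 0.374432
x = cos φ₁ sin φ₂ − sin φ₁ cos φ₂ cos Δλ = -0.138458
θ = atan2(y, x) = 110.2935° → 110.2935° (mod 360°)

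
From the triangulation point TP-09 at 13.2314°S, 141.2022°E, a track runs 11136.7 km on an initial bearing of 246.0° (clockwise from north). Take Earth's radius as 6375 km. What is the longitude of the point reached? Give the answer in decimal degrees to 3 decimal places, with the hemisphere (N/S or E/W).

δ = d/R = 11136.7/6375 = 1.746933 rad
φ₂ = arcsin(sin φ₁ cos δ + cos φ₁ sin δ cos θ)
   = arcsin(-0.22888·-0.17523 + 0.97345·0.98453·-0.40674) = -20.46936°
λ₂ = λ₁ + atan2(sin θ sin δ cos φ₁, cos δ − sin φ₁ sin φ₂) = 34.94769°

34.948°E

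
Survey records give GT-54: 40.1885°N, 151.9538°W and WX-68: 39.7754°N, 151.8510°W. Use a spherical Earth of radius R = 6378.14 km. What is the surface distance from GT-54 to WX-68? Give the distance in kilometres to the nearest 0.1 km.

46.8 km

Δφ = -0.4131°,  Δλ = 0.1028°
a = sin²(Δφ/2) + cos φ₁ cos φ₂ sin²(Δλ/2) = 0.000013
c = 2·arcsin(√a) = 0.007340 rad = 0.4205°
d = R·c = 6378.14 × 0.007340 = 46.8 km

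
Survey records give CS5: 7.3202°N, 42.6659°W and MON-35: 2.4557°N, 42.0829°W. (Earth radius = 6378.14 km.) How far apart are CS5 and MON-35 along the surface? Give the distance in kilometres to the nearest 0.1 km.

Δφ = -4.8645°,  Δλ = 0.5830°
a = sin²(Δφ/2) + cos φ₁ cos φ₂ sin²(Δλ/2) = 0.001827
c = 2·arcsin(√a) = 0.085504 rad = 4.8990°
d = R·c = 6378.14 × 0.085504 = 545.4 km

545.4 km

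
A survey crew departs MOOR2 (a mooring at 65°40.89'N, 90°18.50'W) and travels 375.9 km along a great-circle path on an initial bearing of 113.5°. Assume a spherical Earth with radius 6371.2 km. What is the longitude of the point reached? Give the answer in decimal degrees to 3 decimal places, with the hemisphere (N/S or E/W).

MOOR2: φ = +65.68150°, λ = -90.30833°
δ = d/R = 375.9/6371.2 = 0.059000 rad
φ₂ = arcsin(sin φ₁ cos δ + cos φ₁ sin δ cos θ)
   = arcsin(0.91127·0.99826 + 0.41181·0.05897·-0.39875) = 64.15834°
λ₂ = λ₁ + atan2(sin θ sin δ cos φ₁, cos δ − sin φ₁ sin φ₂) = -83.18198°

83.182°W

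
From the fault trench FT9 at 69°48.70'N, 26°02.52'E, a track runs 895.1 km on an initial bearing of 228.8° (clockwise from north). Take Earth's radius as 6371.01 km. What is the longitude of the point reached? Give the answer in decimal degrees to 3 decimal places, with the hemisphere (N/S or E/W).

FT9: φ = +69.81167°, λ = +26.04200°
δ = d/R = 895.1/6371.01 = 0.140496 rad
φ₂ = arcsin(sin φ₁ cos δ + cos φ₁ sin δ cos θ)
   = arcsin(0.93856·0.99015 + 0.34511·0.14003·-0.65869) = 63.82917°
λ₂ = λ₁ + atan2(sin θ sin δ cos φ₁, cos δ − sin φ₁ sin φ₂) = 12.22076°

12.221°E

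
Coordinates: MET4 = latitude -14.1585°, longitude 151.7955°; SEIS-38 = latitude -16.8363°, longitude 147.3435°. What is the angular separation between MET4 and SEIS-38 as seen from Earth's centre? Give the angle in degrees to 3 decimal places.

5.057°

Δφ = -2.6778°,  Δλ = -4.4520°
a = sin²(Δφ/2) + cos φ₁ cos φ₂ sin²(Δλ/2) = 0.001946
c = 2·arcsin(√a) = 0.088258 rad = 5.0568°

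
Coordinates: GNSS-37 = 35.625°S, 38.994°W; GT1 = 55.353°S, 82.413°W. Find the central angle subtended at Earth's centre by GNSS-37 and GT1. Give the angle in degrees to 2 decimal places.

35.43°

Δφ = -19.7280°,  Δλ = -43.4190°
a = sin²(Δφ/2) + cos φ₁ cos φ₂ sin²(Δλ/2) = 0.092577
c = 2·arcsin(√a) = 0.618334 rad = 35.4279°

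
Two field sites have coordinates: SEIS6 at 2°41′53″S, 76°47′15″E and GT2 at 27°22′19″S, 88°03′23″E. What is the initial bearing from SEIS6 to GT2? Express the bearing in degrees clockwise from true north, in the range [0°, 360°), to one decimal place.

157.5°

SEIS6: φ = -2.69806°, λ = +76.78750°
GT2: φ = -27.37194°, λ = +88.05639°
Δλ = 11.2689°
y = sin Δλ · cos φ₂ = 0.173535
x = cos φ₁ sin φ₂ − sin φ₁ cos φ₂ cos Δλ = -0.418259
θ = atan2(y, x) = 157.4665° → 157.4665° (mod 360°)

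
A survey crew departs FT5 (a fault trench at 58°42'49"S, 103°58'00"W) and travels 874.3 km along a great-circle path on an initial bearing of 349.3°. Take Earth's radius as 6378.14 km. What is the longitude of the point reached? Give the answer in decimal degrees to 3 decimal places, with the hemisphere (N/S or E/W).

106.276°W

FT5: φ = -58.71361°, λ = -103.96667°
δ = d/R = 874.3/6378.14 = 0.137078 rad
φ₂ = arcsin(sin φ₁ cos δ + cos φ₁ sin δ cos θ)
   = arcsin(-0.85458·0.99062 + 0.51932·0.13665·0.98261) = -50.97178°
λ₂ = λ₁ + atan2(sin θ sin δ cos φ₁, cos δ − sin φ₁ sin φ₂) = -106.27577°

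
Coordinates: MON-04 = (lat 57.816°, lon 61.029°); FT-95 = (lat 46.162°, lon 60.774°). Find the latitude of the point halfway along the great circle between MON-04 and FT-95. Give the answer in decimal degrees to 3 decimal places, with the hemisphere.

51.989°N

Bx = cos φ₂ cos Δλ = 0.692615,  By = cos φ₂ sin Δλ = -0.003083
φₘ = atan2(sin φ₁ + sin φ₂, √((cos φ₁ + Bx)² + By²)) = 51.98907°
λₘ = λ₁ + atan2(By, cos φ₁ + Bx) = 60.88485°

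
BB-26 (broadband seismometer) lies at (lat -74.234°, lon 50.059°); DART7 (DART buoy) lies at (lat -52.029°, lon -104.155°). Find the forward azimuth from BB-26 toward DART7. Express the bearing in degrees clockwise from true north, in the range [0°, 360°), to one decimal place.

Δλ = -154.2140°
y = sin Δλ · cos φ₂ = -0.267646
x = cos φ₁ sin φ₂ − sin φ₁ cos φ₂ cos Δλ = -0.747351
θ = atan2(y, x) = -160.2962° → 199.7038° (mod 360°)

199.7°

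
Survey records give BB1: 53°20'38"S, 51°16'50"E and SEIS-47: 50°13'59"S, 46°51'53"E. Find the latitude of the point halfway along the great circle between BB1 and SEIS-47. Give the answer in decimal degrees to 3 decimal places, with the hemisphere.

BB1: φ = -53.34389°, λ = +51.28056°
SEIS-47: φ = -50.23306°, λ = +46.86472°
Bx = cos φ₂ cos Δλ = 0.637768,  By = cos φ₂ sin Δλ = -0.049251
φₘ = atan2(sin φ₁ + sin φ₂, √((cos φ₁ + Bx)² + By²)) = -51.80913°
λₘ = λ₁ + atan2(By, cos φ₁ + Bx) = 48.99645°

51.809°S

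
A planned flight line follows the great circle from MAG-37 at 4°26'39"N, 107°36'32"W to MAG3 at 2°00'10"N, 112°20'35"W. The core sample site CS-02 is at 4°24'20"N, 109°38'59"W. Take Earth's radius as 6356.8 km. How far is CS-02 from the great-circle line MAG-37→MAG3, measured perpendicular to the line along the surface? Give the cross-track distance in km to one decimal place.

MAG-37: φ = +4.44417°, λ = -107.60889°
MAG3: φ = +2.00278°, λ = -112.34306°
CS-02: φ = +4.40556°, λ = -109.64972°
δ₁₃ = central angle MAG-37→CS-02 = 0.035519 rad  (haversine)
θ₁₃ = bearing MAG-37→CS-02 = 268.992°,  θ₁₂ = bearing MAG-37→MAG3 = 242.831°
dₓₜ = R·arcsin(sin δ₁₃ · sin(θ₁₃ − θ₁₂)) = 6356.8·arcsin(0.03551·sin(26.160°)) = 99.531 km
|dₓₜ| = 99.531 km

99.5 km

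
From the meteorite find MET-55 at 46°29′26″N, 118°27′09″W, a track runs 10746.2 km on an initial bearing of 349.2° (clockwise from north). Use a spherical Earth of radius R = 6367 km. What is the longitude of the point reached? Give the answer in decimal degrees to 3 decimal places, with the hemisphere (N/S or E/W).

MET-55: φ = +46.49056°, λ = -118.45250°
δ = d/R = 10746.2/6367 = 1.687796 rad
φ₂ = arcsin(sin φ₁ cos δ + cos φ₁ sin δ cos θ)
   = arcsin(0.72526·-0.11673 + 0.68847·0.99316·0.98229) = 35.94396°
λ₂ = λ₁ + atan2(sin θ sin δ cos φ₁, cos δ − sin φ₁ sin φ₂) = 74.83688°

74.837°E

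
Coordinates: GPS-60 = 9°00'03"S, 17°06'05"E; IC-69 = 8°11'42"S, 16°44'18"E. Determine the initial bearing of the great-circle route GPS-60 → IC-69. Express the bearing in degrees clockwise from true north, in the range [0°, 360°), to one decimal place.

336.0°

GPS-60: φ = -9.00083°, λ = +17.10139°
IC-69: φ = -8.19500°, λ = +16.73833°
Δλ = -0.3631°
y = sin Δλ · cos φ₂ = -0.006272
x = cos φ₁ sin φ₂ − sin φ₁ cos φ₂ cos Δλ = 0.014061
θ = atan2(y, x) = -24.0390° → 335.9610° (mod 360°)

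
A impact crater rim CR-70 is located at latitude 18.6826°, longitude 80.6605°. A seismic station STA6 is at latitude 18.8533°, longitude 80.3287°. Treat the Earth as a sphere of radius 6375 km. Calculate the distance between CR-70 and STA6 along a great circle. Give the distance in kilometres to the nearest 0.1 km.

Δφ = 0.1707°,  Δλ = -0.3318°
a = sin²(Δφ/2) + cos φ₁ cos φ₂ sin²(Δλ/2) = 0.000010
c = 2·arcsin(√a) = 0.006240 rad = 0.3575°
d = R·c = 6375 × 0.006240 = 39.8 km

39.8 km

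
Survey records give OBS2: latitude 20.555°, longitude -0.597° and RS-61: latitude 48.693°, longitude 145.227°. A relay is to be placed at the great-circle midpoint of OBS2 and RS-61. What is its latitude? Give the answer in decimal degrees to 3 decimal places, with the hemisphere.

63.971°N

Bx = cos φ₂ cos Δλ = -0.546106,  By = cos φ₂ sin Δλ = 0.370799
φₘ = atan2(sin φ₁ + sin φ₂, √((cos φ₁ + Bx)² + By²)) = 63.97140°
λₘ = λ₁ + atan2(By, cos φ₁ + Bx) = 42.94042°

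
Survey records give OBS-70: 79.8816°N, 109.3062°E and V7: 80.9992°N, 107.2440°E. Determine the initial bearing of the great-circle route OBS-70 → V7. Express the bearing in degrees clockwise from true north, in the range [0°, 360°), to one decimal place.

Δλ = -2.0622°
y = sin Δλ · cos φ₂ = -0.005630
x = cos φ₁ sin φ₂ − sin φ₁ cos φ₂ cos Δλ = 0.019604
θ = atan2(y, x) = -16.0223° → 343.9777° (mod 360°)

344.0°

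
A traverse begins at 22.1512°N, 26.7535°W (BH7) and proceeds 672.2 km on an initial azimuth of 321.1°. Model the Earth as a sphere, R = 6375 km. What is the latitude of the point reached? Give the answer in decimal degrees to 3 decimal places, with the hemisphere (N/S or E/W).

26.796°N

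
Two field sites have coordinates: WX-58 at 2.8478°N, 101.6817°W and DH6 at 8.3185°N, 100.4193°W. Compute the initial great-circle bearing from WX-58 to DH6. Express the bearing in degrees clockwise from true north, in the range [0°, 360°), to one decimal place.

12.9°

Δλ = 1.2624°
y = sin Δλ · cos φ₂ = 0.021799
x = cos φ₁ sin φ₂ − sin φ₁ cos φ₂ cos Δλ = 0.095349
θ = atan2(y, x) = 12.8781° → 12.8781° (mod 360°)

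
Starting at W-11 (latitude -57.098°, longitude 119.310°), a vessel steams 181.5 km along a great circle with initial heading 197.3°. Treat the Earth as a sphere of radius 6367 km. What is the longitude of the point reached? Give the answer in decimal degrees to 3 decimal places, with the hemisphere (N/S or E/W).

118.376°E

δ = d/R = 181.5/6367 = 0.028506 rad
φ₂ = arcsin(sin φ₁ cos δ + cos φ₁ sin δ cos θ)
   = arcsin(-0.83960·0.99959 + 0.54320·0.02850·-0.95476) = -58.65406°
λ₂ = λ₁ + atan2(sin θ sin δ cos φ₁, cos δ − sin φ₁ sin φ₂) = 118.37641°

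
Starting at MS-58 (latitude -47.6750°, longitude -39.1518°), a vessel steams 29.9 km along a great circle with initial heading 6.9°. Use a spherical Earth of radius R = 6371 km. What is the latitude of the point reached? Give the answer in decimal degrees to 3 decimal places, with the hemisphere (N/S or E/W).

47.408°S

δ = d/R = 29.9/6371 = 0.004693 rad
φ₂ = arcsin(sin φ₁ cos δ + cos φ₁ sin δ cos θ)
   = arcsin(-0.73934·0.99999 + 0.67334·0.00469·0.99276) = -47.40804°
λ₂ = λ₁ + atan2(sin θ sin δ cos φ₁, cos δ − sin φ₁ sin φ₂) = -39.10407°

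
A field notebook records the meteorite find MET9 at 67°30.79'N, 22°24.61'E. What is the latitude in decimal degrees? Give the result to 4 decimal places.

67° + 30.79′/60 = 67 + 0.51317 = 67.5132°

67.5132°N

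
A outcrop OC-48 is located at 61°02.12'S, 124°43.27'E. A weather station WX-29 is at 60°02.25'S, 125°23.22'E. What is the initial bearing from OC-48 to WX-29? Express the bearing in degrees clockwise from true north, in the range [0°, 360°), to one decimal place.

18.5°

OC-48: φ = -61.03533°, λ = +124.72117°
WX-29: φ = -60.03750°, λ = +125.38700°
Δλ = 0.6658°
y = sin Δλ · cos φ₂ = 0.005804
x = cos φ₁ sin φ₂ − sin φ₁ cos φ₂ cos Δλ = 0.017385
θ = atan2(y, x) = 18.4609° → 18.4609° (mod 360°)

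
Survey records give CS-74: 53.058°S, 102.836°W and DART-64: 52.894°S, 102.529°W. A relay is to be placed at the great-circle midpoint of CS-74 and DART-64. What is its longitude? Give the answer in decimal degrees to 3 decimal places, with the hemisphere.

Bx = cos φ₂ cos Δλ = 0.603283,  By = cos φ₂ sin Δλ = 0.003233
φₘ = atan2(sin φ₁ + sin φ₂, √((cos φ₁ + Bx)² + By²)) = -52.97610°
λₘ = λ₁ + atan2(By, cos φ₁ + Bx) = -102.68221°

102.682°W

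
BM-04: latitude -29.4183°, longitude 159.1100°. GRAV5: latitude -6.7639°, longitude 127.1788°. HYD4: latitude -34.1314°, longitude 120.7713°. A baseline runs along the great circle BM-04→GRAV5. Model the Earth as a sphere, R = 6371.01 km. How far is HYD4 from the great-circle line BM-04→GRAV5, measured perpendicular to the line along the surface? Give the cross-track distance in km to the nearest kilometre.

δ₁₃ = central angle BM-04→HYD4 = 0.571416 rad  (haversine)
θ₁₃ = bearing BM-04→HYD4 = 251.697°,  θ₁₂ = bearing BM-04→GRAV5 = 300.661°
dₓₜ = R·arcsin(sin δ₁₃ · sin(θ₁₃ − θ₁₂)) = 6371.01·arcsin(0.54082·sin(-48.964°)) = -2677.077 km
|dₓₜ| = 2677.077 km

2677 km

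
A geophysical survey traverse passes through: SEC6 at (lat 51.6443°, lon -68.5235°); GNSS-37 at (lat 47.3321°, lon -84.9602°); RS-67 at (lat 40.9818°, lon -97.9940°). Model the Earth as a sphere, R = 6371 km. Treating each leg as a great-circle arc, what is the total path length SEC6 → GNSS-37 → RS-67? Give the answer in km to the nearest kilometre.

SEC6→GNSS-37: c = 0.200427 rad, d = 1276.92 km
GNSS-37→RS-67: c = 0.196874 rad, d = 1254.28 km
Total = 1276.92 + 1254.28 = 2531.20 km

2531 km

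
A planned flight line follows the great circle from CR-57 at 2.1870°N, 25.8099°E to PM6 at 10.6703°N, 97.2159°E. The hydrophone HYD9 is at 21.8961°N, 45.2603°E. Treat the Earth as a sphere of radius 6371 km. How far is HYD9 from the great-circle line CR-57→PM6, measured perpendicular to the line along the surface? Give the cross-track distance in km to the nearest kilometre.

δ₁₃ = central angle CR-57→HYD9 = 0.476725 rad  (haversine)
θ₁₃ = bearing CR-57→HYD9 = 42.324°,  θ₁₂ = bearing CR-57→PM6 = 79.474°
dₓₜ = R·arcsin(sin δ₁₃ · sin(θ₁₃ − θ₁₂)) = 6371·arcsin(0.45887·sin(-37.150°)) = -1788.903 km
|dₓₜ| = 1788.903 km

1789 km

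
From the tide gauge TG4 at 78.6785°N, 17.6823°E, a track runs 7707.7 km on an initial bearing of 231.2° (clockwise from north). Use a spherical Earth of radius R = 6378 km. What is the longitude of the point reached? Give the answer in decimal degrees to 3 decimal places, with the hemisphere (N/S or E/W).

δ = d/R = 7707.7/6378 = 1.208482 rad
φ₂ = arcsin(sin φ₁ cos δ + cos φ₁ sin δ cos θ)
   = arcsin(0.98054·0.35444 + 0.19631·0.93508·-0.62660) = 13.44529°
λ₂ = λ₁ + atan2(sin θ sin δ cos φ₁, cos δ − sin φ₁ sin φ₂) = -30.84563°

30.846°W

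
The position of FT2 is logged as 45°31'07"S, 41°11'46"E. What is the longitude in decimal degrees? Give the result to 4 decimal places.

41° + 11′/60 + 46″/3600 = 41 + 0.18333 + 0.01278 = 41.1961°

41.1961°E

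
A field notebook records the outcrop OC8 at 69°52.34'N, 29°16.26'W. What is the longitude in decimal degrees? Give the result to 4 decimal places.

29° + 16.26′/60 = 29 + 0.27100 = 29.2710°

29.2710°W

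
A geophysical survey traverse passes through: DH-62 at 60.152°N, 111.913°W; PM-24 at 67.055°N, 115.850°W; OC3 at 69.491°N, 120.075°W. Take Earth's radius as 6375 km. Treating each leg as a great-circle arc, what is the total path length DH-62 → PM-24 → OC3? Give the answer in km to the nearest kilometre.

DH-62→PM-24: c = 0.124232 rad, d = 791.98 km
PM-24→OC3: c = 0.050500 rad, d = 321.94 km
Total = 791.98 + 321.94 = 1113.91 km

1114 km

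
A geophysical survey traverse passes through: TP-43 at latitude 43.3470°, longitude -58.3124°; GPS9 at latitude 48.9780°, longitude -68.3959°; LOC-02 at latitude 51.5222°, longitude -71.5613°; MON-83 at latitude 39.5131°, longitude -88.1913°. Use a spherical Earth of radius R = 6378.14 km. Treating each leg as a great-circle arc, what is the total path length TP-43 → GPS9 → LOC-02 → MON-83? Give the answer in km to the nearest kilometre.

3213 km

TP-43→GPS9: c = 0.156352 rad, d = 997.24 km
GPS9→LOC-02: c = 0.056732 rad, d = 361.84 km
LOC-02→MON-83: c = 0.290724 rad, d = 1854.28 km
Total = 997.24 + 361.84 + 1854.28 = 3213.36 km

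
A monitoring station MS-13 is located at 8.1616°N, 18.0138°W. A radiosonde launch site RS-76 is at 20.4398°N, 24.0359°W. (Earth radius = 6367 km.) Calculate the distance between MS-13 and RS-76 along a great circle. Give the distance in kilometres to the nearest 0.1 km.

Δφ = 12.2782°,  Δλ = -6.0221°
a = sin²(Δφ/2) + cos φ₁ cos φ₂ sin²(Δλ/2) = 0.013996
c = 2·arcsin(√a) = 0.237165 rad = 13.5886°
d = R·c = 6367 × 0.237165 = 1510.0 km

1510.0 km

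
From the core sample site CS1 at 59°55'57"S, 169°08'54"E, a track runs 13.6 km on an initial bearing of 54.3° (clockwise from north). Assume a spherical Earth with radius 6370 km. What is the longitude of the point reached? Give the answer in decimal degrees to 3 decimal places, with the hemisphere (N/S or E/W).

169.346°E

CS1: φ = -59.93250°, λ = +169.14833°
δ = d/R = 13.6/6370 = 0.002135 rad
φ₂ = arcsin(sin φ₁ cos δ + cos φ₁ sin δ cos θ)
   = arcsin(-0.86544·1.00000 + 0.50102·0.00214·0.58354) = -59.86097°
λ₂ = λ₁ + atan2(sin θ sin δ cos φ₁, cos δ − sin φ₁ sin φ₂) = 169.34618°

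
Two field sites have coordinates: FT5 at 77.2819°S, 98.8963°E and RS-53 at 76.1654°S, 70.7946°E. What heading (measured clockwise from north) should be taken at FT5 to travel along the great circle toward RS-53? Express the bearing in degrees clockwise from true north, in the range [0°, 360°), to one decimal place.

Δλ = -28.1017°
y = sin Δλ · cos φ₂ = -0.112635
x = cos φ₁ sin φ₂ − sin φ₁ cos φ₂ cos Δλ = -0.008012
θ = atan2(y, x) = -94.0688° → 265.9312° (mod 360°)

265.9°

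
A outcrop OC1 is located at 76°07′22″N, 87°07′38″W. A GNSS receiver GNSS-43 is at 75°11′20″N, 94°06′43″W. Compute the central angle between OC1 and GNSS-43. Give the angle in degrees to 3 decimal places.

OC1: φ = +76.12278°, λ = -87.12722°
GNSS-43: φ = +75.18889°, λ = -94.11194°
Δφ = -0.9339°,  Δλ = -6.9847°
a = sin²(Δφ/2) + cos φ₁ cos φ₂ sin²(Δλ/2) = 0.000294
c = 2·arcsin(√a) = 0.034290 rad = 1.9647°

1.965°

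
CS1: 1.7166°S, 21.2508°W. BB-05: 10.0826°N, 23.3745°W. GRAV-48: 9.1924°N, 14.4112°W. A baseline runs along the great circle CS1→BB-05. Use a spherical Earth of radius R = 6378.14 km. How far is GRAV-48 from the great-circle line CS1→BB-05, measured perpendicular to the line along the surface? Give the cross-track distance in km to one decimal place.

δ₁₃ = central angle CS1→GRAV-48 = 0.224494 rad  (haversine)
θ₁₃ = bearing CS1→GRAV-48 = 31.877°,  θ₁₂ = bearing CS1→BB-05 = 349.882°
dₓₜ = R·arcsin(sin δ₁₃ · sin(θ₁₃ − θ₁₂)) = 6378.14·arcsin(0.22261·sin(-318.006°)) = 953.513 km
|dₓₜ| = 953.513 km

953.5 km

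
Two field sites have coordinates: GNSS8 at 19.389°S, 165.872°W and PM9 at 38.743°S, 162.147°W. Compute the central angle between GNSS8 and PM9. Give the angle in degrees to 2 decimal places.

Δφ = -19.3540°,  Δλ = 3.7250°
a = sin²(Δφ/2) + cos φ₁ cos φ₂ sin²(Δλ/2) = 0.029033
c = 2·arcsin(√a) = 0.342450 rad = 19.6210°

19.62°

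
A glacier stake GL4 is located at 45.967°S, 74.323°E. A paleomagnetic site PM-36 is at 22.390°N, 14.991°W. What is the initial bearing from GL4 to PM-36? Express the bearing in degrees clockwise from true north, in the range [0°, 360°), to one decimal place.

286.4°

Δλ = -89.3140°
y = sin Δλ · cos φ₂ = -0.924546
x = cos φ₁ sin φ₂ − sin φ₁ cos φ₂ cos Δλ = 0.272718
θ = atan2(y, x) = -73.5653° → 286.4347° (mod 360°)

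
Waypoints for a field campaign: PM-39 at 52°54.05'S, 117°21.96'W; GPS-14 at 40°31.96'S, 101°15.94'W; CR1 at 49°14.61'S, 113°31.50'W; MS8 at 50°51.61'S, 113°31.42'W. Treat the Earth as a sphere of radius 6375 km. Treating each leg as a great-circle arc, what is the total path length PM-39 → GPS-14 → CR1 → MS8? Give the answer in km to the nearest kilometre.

3381 km

PM-39: φ = -52.90083°, λ = -117.36600°
GPS-14: φ = -40.53267°, λ = -101.26567°
CR1: φ = -49.24350°, λ = -113.52500°
MS8: φ = -50.86017°, λ = -113.52367°
PM-39→GPS-14: c = 0.288014 rad, d = 1836.09 km
GPS-14→CR1: c = 0.214182 rad, d = 1365.41 km
CR1→MS8: c = 0.028216 rad, d = 179.88 km
Total = 1836.09 + 1365.41 + 179.88 = 3381.38 km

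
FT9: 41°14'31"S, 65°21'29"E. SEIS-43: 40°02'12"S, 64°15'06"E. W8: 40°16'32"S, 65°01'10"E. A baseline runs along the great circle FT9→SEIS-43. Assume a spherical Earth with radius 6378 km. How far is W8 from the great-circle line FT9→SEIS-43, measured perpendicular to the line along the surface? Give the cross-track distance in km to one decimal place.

FT9: φ = -41.24194°, λ = +65.35806°
SEIS-43: φ = -40.03667°, λ = +64.25167°
W8: φ = -40.27556°, λ = +65.01944°
δ₁₃ = central angle FT9→W8 = 0.017451 rad  (haversine)
θ₁₃ = bearing FT9→W8 = 345.025°,  θ₁₂ = bearing FT9→SEIS-43 = 324.779°
dₓₜ = R·arcsin(sin δ₁₃ · sin(θ₁₃ − θ₁₂)) = 6378·arcsin(0.01745·sin(20.247°)) = 38.515 km
|dₓₜ| = 38.515 km

38.5 km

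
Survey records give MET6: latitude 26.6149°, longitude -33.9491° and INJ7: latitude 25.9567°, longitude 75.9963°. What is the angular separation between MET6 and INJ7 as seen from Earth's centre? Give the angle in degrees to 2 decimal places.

94.48°

Δφ = -0.6582°,  Δλ = 109.9454°
a = sin²(Δφ/2) + cos φ₁ cos φ₂ sin²(Δλ/2) = 0.539066
c = 2·arcsin(√a) = 1.649007 rad = 94.4812°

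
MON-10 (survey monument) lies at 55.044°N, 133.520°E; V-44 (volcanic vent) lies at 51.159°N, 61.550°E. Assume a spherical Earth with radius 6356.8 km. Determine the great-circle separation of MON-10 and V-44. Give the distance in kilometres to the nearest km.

4598 km

Δφ = -3.8850°,  Δλ = -71.9700°
a = sin²(Δφ/2) + cos φ₁ cos φ₂ sin²(Δλ/2) = 0.125205
c = 2·arcsin(√a) = 0.723354 rad = 41.4451°
d = R·c = 6356.8 × 0.723354 = 4598.2 km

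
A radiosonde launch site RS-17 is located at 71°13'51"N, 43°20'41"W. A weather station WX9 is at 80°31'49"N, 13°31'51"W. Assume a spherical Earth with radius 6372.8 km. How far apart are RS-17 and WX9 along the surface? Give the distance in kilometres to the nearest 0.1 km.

1281.5 km

RS-17: φ = +71.23083°, λ = -43.34472°
WX9: φ = +80.53028°, λ = -13.53083°
Δφ = 9.2994°,  Δλ = 29.8139°
a = sin²(Δφ/2) + cos φ₁ cos φ₂ sin²(Δλ/2) = 0.010075
c = 2·arcsin(√a) = 0.201083 rad = 11.5212°
d = R·c = 6372.8 × 0.201083 = 1281.5 km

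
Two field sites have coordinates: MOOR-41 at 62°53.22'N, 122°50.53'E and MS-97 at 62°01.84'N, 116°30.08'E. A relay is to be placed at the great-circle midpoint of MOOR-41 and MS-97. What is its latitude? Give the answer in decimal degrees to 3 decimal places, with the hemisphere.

62.495°N

MOOR-41: φ = +62.88700°, λ = +122.84217°
MS-97: φ = +62.03067°, λ = +116.50133°
Bx = cos φ₂ cos Δλ = 0.466130,  By = cos φ₂ sin Δλ = -0.051797
φₘ = atan2(sin φ₁ + sin φ₂, √((cos φ₁ + Bx)² + By²)) = 62.49479°
λₘ = λ₁ + atan2(By, cos φ₁ + Bx) = 119.62627°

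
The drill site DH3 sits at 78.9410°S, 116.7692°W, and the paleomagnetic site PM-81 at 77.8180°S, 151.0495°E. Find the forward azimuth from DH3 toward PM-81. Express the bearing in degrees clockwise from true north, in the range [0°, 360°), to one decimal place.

227.2°

Δλ = -92.1813°
y = sin Δλ · cos φ₂ = -0.210865
x = cos φ₁ sin φ₂ − sin φ₁ cos φ₂ cos Δλ = -0.195383
θ = atan2(y, x) = -132.8175° → 227.1825° (mod 360°)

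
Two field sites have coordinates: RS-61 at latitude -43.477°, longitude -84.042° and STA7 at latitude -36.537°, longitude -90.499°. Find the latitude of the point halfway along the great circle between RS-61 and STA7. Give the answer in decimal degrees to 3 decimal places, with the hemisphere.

Bx = cos φ₂ cos Δλ = 0.798376,  By = cos φ₂ sin Δλ = -0.090357
φₘ = atan2(sin φ₁ + sin φ₂, √((cos φ₁ + Bx)² + By²)) = -40.05170°
λₘ = λ₁ + atan2(By, cos φ₁ + Bx) = -87.43498°

40.052°S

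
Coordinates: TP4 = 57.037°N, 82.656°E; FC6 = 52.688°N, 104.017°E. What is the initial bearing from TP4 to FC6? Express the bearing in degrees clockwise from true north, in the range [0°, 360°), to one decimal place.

Δλ = 21.3610°
y = sin Δλ · cos φ₂ = 0.220788
x = cos φ₁ sin φ₂ − sin φ₁ cos φ₂ cos Δλ = -0.040894
θ = atan2(y, x) = 100.4934° → 100.4934° (mod 360°)

100.5°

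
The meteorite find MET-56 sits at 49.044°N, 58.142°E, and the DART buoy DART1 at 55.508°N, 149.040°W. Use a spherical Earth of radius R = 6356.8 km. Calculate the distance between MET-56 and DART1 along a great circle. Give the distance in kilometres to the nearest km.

8100 km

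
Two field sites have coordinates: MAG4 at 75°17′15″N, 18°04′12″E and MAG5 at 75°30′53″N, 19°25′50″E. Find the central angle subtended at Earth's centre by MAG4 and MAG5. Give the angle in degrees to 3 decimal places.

MAG4: φ = +75.28750°, λ = +18.07000°
MAG5: φ = +75.51472°, λ = +19.43056°
Δφ = 0.2272°,  Δλ = 1.3606°
a = sin²(Δφ/2) + cos φ₁ cos φ₂ sin²(Δλ/2) = 0.000013
c = 2·arcsin(√a) = 0.007180 rad = 0.4114°

0.411°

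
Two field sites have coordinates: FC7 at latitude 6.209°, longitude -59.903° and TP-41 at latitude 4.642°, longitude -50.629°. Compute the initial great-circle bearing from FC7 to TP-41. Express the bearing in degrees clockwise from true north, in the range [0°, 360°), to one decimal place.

Δλ = 9.2740°
y = sin Δλ · cos φ₂ = 0.160627
x = cos φ₁ sin φ₂ − sin φ₁ cos φ₂ cos Δλ = -0.025937
θ = atan2(y, x) = 99.1725° → 99.1725° (mod 360°)

99.2°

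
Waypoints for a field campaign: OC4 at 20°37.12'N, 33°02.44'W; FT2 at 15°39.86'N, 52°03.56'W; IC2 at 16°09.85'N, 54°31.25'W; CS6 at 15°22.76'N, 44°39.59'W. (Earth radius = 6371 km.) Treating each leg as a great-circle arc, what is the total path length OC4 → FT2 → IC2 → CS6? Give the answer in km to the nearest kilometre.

OC4: φ = +20.61867°, λ = -33.04067°
FT2: φ = +15.66433°, λ = -52.05933°
IC2: φ = +16.16417°, λ = -54.52083°
CS6: φ = +15.37933°, λ = -44.65983°
OC4→FT2: c = 0.326812 rad, d = 2082.12 km
FT2→IC2: c = 0.042225 rad, d = 269.02 km
IC2→CS6: c = 0.166176 rad, d = 1058.71 km
Total = 2082.12 + 269.02 + 1058.71 = 3409.85 km

3410 km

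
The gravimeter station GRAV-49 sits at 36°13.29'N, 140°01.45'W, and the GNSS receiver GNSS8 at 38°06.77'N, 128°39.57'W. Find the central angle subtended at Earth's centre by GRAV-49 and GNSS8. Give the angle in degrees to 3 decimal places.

GRAV-49: φ = +36.22150°, λ = -140.02417°
GNSS8: φ = +38.11283°, λ = -128.65950°
Δφ = 1.8913°,  Δλ = 11.3647°
a = sin²(Δφ/2) + cos φ₁ cos φ₂ sin²(Δλ/2) = 0.006495
c = 2·arcsin(√a) = 0.161359 rad = 9.2452°

9.245°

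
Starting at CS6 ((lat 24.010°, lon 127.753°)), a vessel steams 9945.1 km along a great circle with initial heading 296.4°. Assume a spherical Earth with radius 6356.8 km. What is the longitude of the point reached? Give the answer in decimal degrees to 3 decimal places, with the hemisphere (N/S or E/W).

δ = d/R = 9945.1/6356.8 = 1.564482 rad
φ₂ = arcsin(sin φ₁ cos δ + cos φ₁ sin δ cos θ)
   = arcsin(0.40690·0.00631 + 0.91347·0.99998·0.44464) = 24.12470°
λ₂ = λ₁ + atan2(sin θ sin δ cos φ₁, cos δ − sin φ₁ sin φ₂) = 26.68869°

26.689°E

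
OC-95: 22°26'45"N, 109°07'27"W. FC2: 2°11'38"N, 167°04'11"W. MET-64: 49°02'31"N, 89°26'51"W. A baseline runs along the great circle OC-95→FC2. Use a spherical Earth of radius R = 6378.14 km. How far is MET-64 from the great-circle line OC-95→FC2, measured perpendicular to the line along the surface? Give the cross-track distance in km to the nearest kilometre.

2700 km

OC-95: φ = +22.44583°, λ = -109.12417°
FC2: φ = +2.19389°, λ = -167.06972°
MET-64: φ = +49.04194°, λ = -89.44750°
δ₁₃ = central angle OC-95→MET-64 = 0.537858 rad  (haversine)
θ₁₃ = bearing OC-95→MET-64 = 25.521°,  θ₁₂ = bearing OC-95→FC2 = 258.838°
dₓₜ = R·arcsin(sin δ₁₃ · sin(θ₁₃ − θ₁₂)) = 6378.14·arcsin(0.51230·sin(-233.318°)) = 2700.362 km
|dₓₜ| = 2700.362 km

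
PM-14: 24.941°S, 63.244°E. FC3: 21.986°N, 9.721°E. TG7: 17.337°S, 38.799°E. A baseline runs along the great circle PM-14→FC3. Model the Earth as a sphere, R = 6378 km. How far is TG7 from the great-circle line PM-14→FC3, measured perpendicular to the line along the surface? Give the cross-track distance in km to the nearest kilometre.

1051 km

δ₁₃ = central angle PM-14→TG7 = 0.418701 rad  (haversine)
θ₁₃ = bearing PM-14→TG7 = 283.693°,  θ₁₂ = bearing PM-14→FC3 = 307.490°
dₓₜ = R·arcsin(sin δ₁₃ · sin(θ₁₃ − θ₁₂)) = 6378·arcsin(0.40657·sin(-23.797°)) = -1051.082 km
|dₓₜ| = 1051.082 km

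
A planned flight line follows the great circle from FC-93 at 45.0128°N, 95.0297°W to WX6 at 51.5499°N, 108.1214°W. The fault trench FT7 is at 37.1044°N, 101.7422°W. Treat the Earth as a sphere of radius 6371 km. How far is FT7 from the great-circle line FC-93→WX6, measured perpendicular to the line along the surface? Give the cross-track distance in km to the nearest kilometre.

δ₁₃ = central angle FC-93→FT7 = 0.163741 rad  (haversine)
θ₁₃ = bearing FC-93→FT7 = 214.881°,  θ₁₂ = bearing FC-93→WX6 = 311.651°
dₓₜ = R·arcsin(sin δ₁₃ · sin(θ₁₃ − θ₁₂)) = 6371·arcsin(0.16301·sin(-96.769°)) = -1035.854 km
|dₓₜ| = 1035.854 km

1036 km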